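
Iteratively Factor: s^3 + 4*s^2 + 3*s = (s)*(s^2 + 4*s + 3) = s*(s + 1)*(s + 3)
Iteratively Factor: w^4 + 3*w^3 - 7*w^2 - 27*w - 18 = (w + 1)*(w^3 + 2*w^2 - 9*w - 18) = (w + 1)*(w + 2)*(w^2 - 9) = (w - 3)*(w + 1)*(w + 2)*(w + 3)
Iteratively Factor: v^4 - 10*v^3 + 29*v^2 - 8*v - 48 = (v + 1)*(v^3 - 11*v^2 + 40*v - 48) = (v - 3)*(v + 1)*(v^2 - 8*v + 16) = (v - 4)*(v - 3)*(v + 1)*(v - 4)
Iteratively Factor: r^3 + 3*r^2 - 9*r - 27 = (r + 3)*(r^2 - 9) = (r - 3)*(r + 3)*(r + 3)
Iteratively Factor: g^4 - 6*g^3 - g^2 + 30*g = (g + 2)*(g^3 - 8*g^2 + 15*g) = (g - 3)*(g + 2)*(g^2 - 5*g) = (g - 5)*(g - 3)*(g + 2)*(g)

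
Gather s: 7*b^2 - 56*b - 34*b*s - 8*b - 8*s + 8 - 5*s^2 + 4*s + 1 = 7*b^2 - 64*b - 5*s^2 + s*(-34*b - 4) + 9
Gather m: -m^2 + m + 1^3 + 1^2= -m^2 + m + 2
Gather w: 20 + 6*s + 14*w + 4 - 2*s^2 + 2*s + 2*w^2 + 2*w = -2*s^2 + 8*s + 2*w^2 + 16*w + 24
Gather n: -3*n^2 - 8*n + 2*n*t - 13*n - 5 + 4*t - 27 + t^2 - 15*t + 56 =-3*n^2 + n*(2*t - 21) + t^2 - 11*t + 24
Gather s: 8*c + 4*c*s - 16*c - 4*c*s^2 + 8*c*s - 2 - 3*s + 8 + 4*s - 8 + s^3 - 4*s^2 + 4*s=-8*c + s^3 + s^2*(-4*c - 4) + s*(12*c + 5) - 2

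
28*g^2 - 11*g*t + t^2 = (-7*g + t)*(-4*g + t)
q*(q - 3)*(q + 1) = q^3 - 2*q^2 - 3*q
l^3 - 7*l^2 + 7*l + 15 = (l - 5)*(l - 3)*(l + 1)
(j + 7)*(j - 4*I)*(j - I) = j^3 + 7*j^2 - 5*I*j^2 - 4*j - 35*I*j - 28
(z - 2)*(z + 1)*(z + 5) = z^3 + 4*z^2 - 7*z - 10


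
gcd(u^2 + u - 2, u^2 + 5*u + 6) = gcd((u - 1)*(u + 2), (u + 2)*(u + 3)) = u + 2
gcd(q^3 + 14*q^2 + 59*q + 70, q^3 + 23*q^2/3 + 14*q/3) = q + 7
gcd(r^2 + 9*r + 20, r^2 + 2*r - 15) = r + 5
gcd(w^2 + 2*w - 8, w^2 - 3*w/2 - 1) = w - 2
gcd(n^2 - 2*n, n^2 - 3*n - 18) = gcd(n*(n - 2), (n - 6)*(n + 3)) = 1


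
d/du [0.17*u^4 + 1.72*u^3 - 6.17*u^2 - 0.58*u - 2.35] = 0.68*u^3 + 5.16*u^2 - 12.34*u - 0.58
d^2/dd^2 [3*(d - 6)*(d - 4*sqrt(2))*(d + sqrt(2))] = 18*d - 36 - 18*sqrt(2)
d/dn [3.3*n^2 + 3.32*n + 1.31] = 6.6*n + 3.32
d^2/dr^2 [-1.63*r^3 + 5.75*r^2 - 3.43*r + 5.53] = 11.5 - 9.78*r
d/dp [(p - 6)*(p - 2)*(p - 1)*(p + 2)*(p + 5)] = 5*p^4 - 8*p^3 - 99*p^2 + 76*p + 116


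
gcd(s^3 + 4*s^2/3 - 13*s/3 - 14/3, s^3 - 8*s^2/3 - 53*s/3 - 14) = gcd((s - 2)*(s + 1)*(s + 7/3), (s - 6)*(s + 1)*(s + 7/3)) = s^2 + 10*s/3 + 7/3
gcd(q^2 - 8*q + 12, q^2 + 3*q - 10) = q - 2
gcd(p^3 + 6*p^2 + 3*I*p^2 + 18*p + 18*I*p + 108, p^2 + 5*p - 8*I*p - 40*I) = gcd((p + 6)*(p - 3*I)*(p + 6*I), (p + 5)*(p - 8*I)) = 1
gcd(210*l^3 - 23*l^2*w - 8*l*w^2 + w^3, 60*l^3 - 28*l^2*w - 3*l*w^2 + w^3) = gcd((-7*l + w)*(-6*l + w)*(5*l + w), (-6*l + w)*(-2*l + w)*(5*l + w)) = -30*l^2 - l*w + w^2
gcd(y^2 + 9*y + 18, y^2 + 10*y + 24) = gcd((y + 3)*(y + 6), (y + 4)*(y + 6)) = y + 6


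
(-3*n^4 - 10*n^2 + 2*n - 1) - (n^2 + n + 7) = -3*n^4 - 11*n^2 + n - 8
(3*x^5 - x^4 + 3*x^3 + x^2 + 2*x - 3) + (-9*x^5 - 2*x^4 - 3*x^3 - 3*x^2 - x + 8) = -6*x^5 - 3*x^4 - 2*x^2 + x + 5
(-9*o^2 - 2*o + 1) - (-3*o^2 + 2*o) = -6*o^2 - 4*o + 1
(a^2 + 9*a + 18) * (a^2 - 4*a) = a^4 + 5*a^3 - 18*a^2 - 72*a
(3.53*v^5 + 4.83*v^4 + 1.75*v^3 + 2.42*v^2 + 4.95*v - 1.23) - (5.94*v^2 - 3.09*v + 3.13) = 3.53*v^5 + 4.83*v^4 + 1.75*v^3 - 3.52*v^2 + 8.04*v - 4.36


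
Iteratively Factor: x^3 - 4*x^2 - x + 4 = (x + 1)*(x^2 - 5*x + 4) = (x - 1)*(x + 1)*(x - 4)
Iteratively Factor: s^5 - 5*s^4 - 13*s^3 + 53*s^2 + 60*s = (s + 1)*(s^4 - 6*s^3 - 7*s^2 + 60*s) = (s - 4)*(s + 1)*(s^3 - 2*s^2 - 15*s) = (s - 5)*(s - 4)*(s + 1)*(s^2 + 3*s) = (s - 5)*(s - 4)*(s + 1)*(s + 3)*(s)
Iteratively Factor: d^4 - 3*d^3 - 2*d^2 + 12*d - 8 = (d + 2)*(d^3 - 5*d^2 + 8*d - 4) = (d - 1)*(d + 2)*(d^2 - 4*d + 4) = (d - 2)*(d - 1)*(d + 2)*(d - 2)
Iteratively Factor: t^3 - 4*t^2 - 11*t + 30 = (t + 3)*(t^2 - 7*t + 10) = (t - 2)*(t + 3)*(t - 5)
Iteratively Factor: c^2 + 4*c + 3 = (c + 3)*(c + 1)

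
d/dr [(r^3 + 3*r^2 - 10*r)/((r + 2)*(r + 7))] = (r^4 + 18*r^3 + 79*r^2 + 84*r - 140)/(r^4 + 18*r^3 + 109*r^2 + 252*r + 196)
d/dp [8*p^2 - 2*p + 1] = 16*p - 2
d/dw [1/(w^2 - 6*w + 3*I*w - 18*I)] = (-2*w + 6 - 3*I)/(w^2 - 6*w + 3*I*w - 18*I)^2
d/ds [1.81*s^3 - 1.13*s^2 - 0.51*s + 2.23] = 5.43*s^2 - 2.26*s - 0.51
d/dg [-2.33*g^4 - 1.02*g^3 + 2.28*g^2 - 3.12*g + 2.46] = -9.32*g^3 - 3.06*g^2 + 4.56*g - 3.12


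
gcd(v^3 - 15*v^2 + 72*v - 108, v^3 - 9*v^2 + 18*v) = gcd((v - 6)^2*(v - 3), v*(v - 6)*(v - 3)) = v^2 - 9*v + 18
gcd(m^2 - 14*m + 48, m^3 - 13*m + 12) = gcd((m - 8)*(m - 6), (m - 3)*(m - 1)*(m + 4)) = 1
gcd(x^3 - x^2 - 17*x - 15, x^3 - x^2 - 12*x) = x + 3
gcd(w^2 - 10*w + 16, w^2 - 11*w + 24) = w - 8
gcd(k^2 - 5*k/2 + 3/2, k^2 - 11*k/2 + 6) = k - 3/2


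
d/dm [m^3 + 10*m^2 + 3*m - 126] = 3*m^2 + 20*m + 3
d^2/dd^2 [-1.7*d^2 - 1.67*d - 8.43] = -3.40000000000000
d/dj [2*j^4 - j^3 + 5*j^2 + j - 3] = 8*j^3 - 3*j^2 + 10*j + 1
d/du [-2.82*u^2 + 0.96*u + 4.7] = 0.96 - 5.64*u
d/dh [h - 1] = 1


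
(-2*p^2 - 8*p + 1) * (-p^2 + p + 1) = 2*p^4 + 6*p^3 - 11*p^2 - 7*p + 1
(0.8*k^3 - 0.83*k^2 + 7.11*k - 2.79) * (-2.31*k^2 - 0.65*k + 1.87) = -1.848*k^5 + 1.3973*k^4 - 14.3886*k^3 + 0.2713*k^2 + 15.1092*k - 5.2173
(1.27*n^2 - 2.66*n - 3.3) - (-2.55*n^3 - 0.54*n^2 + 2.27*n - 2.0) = 2.55*n^3 + 1.81*n^2 - 4.93*n - 1.3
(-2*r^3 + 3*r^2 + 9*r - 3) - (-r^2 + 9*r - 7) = -2*r^3 + 4*r^2 + 4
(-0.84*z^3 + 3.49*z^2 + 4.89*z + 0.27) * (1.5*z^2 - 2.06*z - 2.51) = -1.26*z^5 + 6.9654*z^4 + 2.254*z^3 - 18.4283*z^2 - 12.8301*z - 0.6777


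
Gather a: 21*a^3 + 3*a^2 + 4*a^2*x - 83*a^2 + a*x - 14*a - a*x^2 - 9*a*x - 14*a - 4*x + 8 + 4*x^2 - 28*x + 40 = 21*a^3 + a^2*(4*x - 80) + a*(-x^2 - 8*x - 28) + 4*x^2 - 32*x + 48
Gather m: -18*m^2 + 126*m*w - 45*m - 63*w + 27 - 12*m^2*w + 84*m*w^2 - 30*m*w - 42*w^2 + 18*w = m^2*(-12*w - 18) + m*(84*w^2 + 96*w - 45) - 42*w^2 - 45*w + 27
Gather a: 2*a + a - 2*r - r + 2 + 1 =3*a - 3*r + 3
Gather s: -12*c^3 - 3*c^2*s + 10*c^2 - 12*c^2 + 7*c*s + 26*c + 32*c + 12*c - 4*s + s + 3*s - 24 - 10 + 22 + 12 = -12*c^3 - 2*c^2 + 70*c + s*(-3*c^2 + 7*c)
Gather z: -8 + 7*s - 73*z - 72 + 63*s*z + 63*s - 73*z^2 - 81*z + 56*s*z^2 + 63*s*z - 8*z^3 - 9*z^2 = 70*s - 8*z^3 + z^2*(56*s - 82) + z*(126*s - 154) - 80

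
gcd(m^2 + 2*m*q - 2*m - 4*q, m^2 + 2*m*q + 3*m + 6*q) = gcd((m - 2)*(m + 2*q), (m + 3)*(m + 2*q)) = m + 2*q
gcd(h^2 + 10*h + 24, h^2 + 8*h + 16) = h + 4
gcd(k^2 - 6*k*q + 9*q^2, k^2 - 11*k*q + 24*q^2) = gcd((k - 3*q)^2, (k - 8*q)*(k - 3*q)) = -k + 3*q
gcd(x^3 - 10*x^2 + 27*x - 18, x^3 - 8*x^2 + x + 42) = x - 3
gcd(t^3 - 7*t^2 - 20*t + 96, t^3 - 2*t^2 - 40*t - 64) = t^2 - 4*t - 32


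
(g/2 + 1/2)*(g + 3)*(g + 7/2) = g^3/2 + 15*g^2/4 + 17*g/2 + 21/4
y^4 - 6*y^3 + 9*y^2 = y^2*(y - 3)^2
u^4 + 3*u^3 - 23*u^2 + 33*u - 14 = (u - 2)*(u - 1)^2*(u + 7)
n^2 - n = n*(n - 1)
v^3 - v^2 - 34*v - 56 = (v - 7)*(v + 2)*(v + 4)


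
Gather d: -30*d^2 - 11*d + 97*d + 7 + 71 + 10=-30*d^2 + 86*d + 88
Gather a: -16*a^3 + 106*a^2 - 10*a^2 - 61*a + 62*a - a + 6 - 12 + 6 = -16*a^3 + 96*a^2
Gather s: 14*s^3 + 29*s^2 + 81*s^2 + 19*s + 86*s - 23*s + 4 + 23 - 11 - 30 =14*s^3 + 110*s^2 + 82*s - 14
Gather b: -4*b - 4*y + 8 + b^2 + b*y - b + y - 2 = b^2 + b*(y - 5) - 3*y + 6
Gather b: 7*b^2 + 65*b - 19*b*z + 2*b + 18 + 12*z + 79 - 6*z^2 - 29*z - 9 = 7*b^2 + b*(67 - 19*z) - 6*z^2 - 17*z + 88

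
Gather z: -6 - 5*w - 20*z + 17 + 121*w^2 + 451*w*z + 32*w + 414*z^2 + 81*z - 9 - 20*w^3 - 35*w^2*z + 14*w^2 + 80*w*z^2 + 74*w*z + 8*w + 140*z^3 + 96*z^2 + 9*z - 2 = -20*w^3 + 135*w^2 + 35*w + 140*z^3 + z^2*(80*w + 510) + z*(-35*w^2 + 525*w + 70)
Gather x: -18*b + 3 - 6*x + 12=-18*b - 6*x + 15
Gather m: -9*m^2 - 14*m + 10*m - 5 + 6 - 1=-9*m^2 - 4*m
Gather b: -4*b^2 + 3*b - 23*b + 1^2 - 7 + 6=-4*b^2 - 20*b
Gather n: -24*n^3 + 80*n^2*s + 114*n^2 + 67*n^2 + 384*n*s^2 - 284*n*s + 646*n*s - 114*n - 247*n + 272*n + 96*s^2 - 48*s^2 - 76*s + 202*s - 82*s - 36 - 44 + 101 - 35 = -24*n^3 + n^2*(80*s + 181) + n*(384*s^2 + 362*s - 89) + 48*s^2 + 44*s - 14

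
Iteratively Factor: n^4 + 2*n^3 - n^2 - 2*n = (n)*(n^3 + 2*n^2 - n - 2) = n*(n + 2)*(n^2 - 1) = n*(n + 1)*(n + 2)*(n - 1)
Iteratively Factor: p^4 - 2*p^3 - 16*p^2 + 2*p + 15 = (p - 5)*(p^3 + 3*p^2 - p - 3) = (p - 5)*(p + 1)*(p^2 + 2*p - 3) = (p - 5)*(p + 1)*(p + 3)*(p - 1)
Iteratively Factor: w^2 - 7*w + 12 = (w - 4)*(w - 3)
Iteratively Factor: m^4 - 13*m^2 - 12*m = (m + 3)*(m^3 - 3*m^2 - 4*m) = m*(m + 3)*(m^2 - 3*m - 4) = m*(m + 1)*(m + 3)*(m - 4)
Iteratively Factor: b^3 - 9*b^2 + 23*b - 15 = (b - 1)*(b^2 - 8*b + 15) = (b - 3)*(b - 1)*(b - 5)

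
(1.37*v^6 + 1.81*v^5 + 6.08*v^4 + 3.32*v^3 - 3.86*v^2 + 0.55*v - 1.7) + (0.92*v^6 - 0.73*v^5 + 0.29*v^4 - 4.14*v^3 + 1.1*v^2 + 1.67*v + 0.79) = 2.29*v^6 + 1.08*v^5 + 6.37*v^4 - 0.82*v^3 - 2.76*v^2 + 2.22*v - 0.91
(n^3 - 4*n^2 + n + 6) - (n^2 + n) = n^3 - 5*n^2 + 6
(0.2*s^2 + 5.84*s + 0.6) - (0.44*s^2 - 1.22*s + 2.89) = -0.24*s^2 + 7.06*s - 2.29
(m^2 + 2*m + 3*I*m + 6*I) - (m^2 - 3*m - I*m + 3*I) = 5*m + 4*I*m + 3*I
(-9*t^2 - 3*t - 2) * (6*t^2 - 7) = -54*t^4 - 18*t^3 + 51*t^2 + 21*t + 14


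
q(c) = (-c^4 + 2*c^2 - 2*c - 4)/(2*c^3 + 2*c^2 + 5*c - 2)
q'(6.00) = -0.51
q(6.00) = -2.33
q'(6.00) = -0.51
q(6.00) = -2.33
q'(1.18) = 0.62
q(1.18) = -0.55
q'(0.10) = 11.53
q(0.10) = 2.83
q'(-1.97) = -0.67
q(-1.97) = 0.38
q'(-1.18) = 0.11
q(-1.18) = 0.09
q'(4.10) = -0.49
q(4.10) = -1.37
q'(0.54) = 15.69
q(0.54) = -2.87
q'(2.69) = -0.40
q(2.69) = -0.73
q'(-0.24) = 2.48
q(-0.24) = 1.09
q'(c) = (-6*c^2 - 4*c - 5)*(-c^4 + 2*c^2 - 2*c - 4)/(2*c^3 + 2*c^2 + 5*c - 2)^2 + (-4*c^3 + 4*c - 2)/(2*c^3 + 2*c^2 + 5*c - 2) = (-2*c^6 - 4*c^5 - 19*c^4 + 16*c^3 + 38*c^2 + 8*c + 24)/(4*c^6 + 8*c^5 + 24*c^4 + 12*c^3 + 17*c^2 - 20*c + 4)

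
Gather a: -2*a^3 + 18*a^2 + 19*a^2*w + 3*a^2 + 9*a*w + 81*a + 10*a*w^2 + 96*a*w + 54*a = -2*a^3 + a^2*(19*w + 21) + a*(10*w^2 + 105*w + 135)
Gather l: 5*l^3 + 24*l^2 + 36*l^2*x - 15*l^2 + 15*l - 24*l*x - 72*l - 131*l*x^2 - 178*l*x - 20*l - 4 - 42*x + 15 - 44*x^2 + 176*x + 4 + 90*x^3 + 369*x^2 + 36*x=5*l^3 + l^2*(36*x + 9) + l*(-131*x^2 - 202*x - 77) + 90*x^3 + 325*x^2 + 170*x + 15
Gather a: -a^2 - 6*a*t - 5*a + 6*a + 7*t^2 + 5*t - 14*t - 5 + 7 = -a^2 + a*(1 - 6*t) + 7*t^2 - 9*t + 2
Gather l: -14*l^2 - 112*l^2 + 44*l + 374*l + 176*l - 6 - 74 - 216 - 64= -126*l^2 + 594*l - 360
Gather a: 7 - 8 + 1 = 0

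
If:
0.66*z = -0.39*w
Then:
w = -1.69230769230769*z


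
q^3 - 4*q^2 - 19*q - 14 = (q - 7)*(q + 1)*(q + 2)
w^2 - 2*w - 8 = (w - 4)*(w + 2)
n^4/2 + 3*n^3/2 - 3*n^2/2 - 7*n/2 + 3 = (n/2 + 1)*(n - 1)^2*(n + 3)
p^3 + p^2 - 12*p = p*(p - 3)*(p + 4)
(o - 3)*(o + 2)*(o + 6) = o^3 + 5*o^2 - 12*o - 36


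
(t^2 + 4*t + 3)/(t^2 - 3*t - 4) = (t + 3)/(t - 4)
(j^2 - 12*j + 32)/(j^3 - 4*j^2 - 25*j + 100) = (j - 8)/(j^2 - 25)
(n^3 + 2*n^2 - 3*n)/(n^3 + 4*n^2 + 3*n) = (n - 1)/(n + 1)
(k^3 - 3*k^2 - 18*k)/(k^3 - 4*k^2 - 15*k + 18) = k/(k - 1)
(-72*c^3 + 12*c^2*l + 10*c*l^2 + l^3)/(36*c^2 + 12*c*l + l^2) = -2*c + l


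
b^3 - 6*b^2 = b^2*(b - 6)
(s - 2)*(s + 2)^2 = s^3 + 2*s^2 - 4*s - 8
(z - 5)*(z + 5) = z^2 - 25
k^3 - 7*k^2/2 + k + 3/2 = (k - 3)*(k - 1)*(k + 1/2)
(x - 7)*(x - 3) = x^2 - 10*x + 21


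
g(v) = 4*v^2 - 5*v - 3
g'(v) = 8*v - 5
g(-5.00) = 122.00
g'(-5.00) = -45.00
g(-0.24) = -1.57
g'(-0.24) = -6.92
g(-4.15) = 86.64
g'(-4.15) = -38.20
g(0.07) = -3.33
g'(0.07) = -4.44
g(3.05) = 18.96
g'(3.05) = 19.40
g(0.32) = -4.19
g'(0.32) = -2.44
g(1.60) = -0.76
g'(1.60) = 7.80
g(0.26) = -4.03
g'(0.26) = -2.92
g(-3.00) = 48.00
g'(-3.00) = -29.00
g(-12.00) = 633.00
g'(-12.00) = -101.00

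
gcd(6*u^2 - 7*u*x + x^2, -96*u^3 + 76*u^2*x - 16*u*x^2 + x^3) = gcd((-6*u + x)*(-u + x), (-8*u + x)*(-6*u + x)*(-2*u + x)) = -6*u + x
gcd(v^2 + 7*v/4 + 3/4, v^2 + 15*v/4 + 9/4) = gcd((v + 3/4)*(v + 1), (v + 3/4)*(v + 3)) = v + 3/4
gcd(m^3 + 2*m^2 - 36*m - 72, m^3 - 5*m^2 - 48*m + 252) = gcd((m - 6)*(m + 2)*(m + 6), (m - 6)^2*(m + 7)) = m - 6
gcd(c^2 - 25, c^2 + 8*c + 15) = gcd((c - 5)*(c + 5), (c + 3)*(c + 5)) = c + 5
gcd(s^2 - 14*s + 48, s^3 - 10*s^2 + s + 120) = s - 8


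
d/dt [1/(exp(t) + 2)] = -exp(t)/(exp(t) + 2)^2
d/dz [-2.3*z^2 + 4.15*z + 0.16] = 4.15 - 4.6*z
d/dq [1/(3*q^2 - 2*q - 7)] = 2*(1 - 3*q)/(-3*q^2 + 2*q + 7)^2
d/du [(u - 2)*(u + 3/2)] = 2*u - 1/2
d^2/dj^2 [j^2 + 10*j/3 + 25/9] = 2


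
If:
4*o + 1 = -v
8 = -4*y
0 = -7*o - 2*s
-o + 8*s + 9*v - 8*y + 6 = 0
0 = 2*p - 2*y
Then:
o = 1/5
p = -2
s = -7/10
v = -9/5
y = -2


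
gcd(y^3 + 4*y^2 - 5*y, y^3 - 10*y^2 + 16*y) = y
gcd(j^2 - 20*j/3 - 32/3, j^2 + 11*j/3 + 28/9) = j + 4/3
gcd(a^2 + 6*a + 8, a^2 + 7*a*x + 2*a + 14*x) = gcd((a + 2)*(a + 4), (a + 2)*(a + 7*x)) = a + 2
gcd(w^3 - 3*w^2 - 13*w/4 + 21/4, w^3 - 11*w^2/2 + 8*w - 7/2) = w^2 - 9*w/2 + 7/2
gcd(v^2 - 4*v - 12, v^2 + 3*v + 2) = v + 2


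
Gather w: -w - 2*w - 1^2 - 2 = -3*w - 3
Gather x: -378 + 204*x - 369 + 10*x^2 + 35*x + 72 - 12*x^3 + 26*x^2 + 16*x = -12*x^3 + 36*x^2 + 255*x - 675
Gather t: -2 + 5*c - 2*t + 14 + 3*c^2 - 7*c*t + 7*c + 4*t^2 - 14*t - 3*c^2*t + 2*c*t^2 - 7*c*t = 3*c^2 + 12*c + t^2*(2*c + 4) + t*(-3*c^2 - 14*c - 16) + 12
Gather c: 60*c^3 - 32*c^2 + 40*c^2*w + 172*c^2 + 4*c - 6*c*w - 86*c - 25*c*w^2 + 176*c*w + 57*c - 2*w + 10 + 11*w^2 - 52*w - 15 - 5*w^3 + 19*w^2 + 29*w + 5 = 60*c^3 + c^2*(40*w + 140) + c*(-25*w^2 + 170*w - 25) - 5*w^3 + 30*w^2 - 25*w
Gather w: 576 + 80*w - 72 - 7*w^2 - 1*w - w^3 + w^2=-w^3 - 6*w^2 + 79*w + 504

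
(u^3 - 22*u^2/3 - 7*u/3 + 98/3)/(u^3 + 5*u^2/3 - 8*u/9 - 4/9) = 3*(3*u^2 - 28*u + 49)/(9*u^2 - 3*u - 2)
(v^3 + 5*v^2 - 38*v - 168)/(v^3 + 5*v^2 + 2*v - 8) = (v^2 + v - 42)/(v^2 + v - 2)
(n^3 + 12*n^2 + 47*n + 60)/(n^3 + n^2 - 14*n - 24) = (n^2 + 9*n + 20)/(n^2 - 2*n - 8)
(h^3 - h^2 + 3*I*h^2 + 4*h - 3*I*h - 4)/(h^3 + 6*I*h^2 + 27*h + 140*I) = (h^2 - h*(1 + I) + I)/(h^2 + 2*I*h + 35)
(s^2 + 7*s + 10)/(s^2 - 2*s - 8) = (s + 5)/(s - 4)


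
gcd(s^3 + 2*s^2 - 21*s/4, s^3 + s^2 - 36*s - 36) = 1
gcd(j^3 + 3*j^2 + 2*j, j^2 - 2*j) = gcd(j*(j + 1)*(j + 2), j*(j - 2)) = j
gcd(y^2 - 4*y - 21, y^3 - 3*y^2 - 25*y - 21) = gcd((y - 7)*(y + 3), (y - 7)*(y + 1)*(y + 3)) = y^2 - 4*y - 21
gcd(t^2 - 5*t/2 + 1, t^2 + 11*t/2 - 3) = t - 1/2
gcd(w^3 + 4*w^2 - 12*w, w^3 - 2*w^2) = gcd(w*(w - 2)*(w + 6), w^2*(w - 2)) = w^2 - 2*w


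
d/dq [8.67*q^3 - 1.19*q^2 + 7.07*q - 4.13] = 26.01*q^2 - 2.38*q + 7.07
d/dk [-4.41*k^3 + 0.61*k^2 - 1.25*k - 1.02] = -13.23*k^2 + 1.22*k - 1.25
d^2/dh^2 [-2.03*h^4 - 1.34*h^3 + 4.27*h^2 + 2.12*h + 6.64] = -24.36*h^2 - 8.04*h + 8.54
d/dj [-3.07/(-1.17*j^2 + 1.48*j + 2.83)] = (4.5436 - 7.1838*j)/(-1.17*j^2 + 1.48*j + 2.83)^2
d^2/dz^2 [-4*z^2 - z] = -8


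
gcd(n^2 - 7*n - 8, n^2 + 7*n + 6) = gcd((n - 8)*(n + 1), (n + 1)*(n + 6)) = n + 1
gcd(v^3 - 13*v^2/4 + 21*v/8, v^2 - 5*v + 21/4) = v - 3/2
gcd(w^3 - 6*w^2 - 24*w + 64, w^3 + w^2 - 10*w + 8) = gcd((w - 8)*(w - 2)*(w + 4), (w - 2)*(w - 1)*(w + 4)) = w^2 + 2*w - 8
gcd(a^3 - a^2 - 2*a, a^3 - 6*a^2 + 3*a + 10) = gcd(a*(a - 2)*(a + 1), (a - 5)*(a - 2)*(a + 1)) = a^2 - a - 2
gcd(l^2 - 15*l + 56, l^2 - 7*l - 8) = l - 8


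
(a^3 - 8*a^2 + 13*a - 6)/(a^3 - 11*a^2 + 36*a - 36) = (a^2 - 2*a + 1)/(a^2 - 5*a + 6)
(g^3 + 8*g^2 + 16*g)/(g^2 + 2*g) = (g^2 + 8*g + 16)/(g + 2)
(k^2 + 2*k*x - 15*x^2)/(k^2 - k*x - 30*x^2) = (-k + 3*x)/(-k + 6*x)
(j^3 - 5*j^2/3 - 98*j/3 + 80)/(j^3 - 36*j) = (3*j^2 - 23*j + 40)/(3*j*(j - 6))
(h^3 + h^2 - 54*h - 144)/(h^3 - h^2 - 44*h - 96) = (h + 6)/(h + 4)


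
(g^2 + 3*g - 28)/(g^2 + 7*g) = (g - 4)/g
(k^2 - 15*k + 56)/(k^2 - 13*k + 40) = (k - 7)/(k - 5)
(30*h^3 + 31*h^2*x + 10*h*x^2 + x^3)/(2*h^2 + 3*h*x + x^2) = (15*h^2 + 8*h*x + x^2)/(h + x)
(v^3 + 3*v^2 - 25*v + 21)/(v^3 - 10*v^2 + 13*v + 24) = (v^2 + 6*v - 7)/(v^2 - 7*v - 8)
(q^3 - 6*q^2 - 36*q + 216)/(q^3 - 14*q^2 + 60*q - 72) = (q + 6)/(q - 2)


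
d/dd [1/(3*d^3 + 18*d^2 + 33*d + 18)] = (-d^2 - 4*d - 11/3)/(d^3 + 6*d^2 + 11*d + 6)^2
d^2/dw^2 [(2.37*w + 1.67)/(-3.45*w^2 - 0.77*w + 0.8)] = (-(2.37*w + 1.67)*(6.9*w + 0.77)*(13.8*w + 1.54) + (49.059*w + 15.1728)*(3.45*w^2 + 0.77*w - 0.8))/(3.45*w^2 + 0.77*w - 0.8)^3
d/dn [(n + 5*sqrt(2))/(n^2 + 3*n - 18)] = (n^2 + 3*n - (n + 5*sqrt(2))*(2*n + 3) - 18)/(n^2 + 3*n - 18)^2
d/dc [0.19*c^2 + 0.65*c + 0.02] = 0.38*c + 0.65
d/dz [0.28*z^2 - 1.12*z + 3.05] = 0.56*z - 1.12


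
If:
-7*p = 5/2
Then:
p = -5/14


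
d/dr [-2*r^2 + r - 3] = 1 - 4*r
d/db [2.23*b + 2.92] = 2.23000000000000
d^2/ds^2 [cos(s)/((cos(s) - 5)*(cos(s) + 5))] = (-sin(s)^4 + 150*sin(s)^2 - 624)*cos(s)/((cos(s) - 5)^3*(cos(s) + 5)^3)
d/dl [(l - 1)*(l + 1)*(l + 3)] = 3*l^2 + 6*l - 1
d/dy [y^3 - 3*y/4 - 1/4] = 3*y^2 - 3/4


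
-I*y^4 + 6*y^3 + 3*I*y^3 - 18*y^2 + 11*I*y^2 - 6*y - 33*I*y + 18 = (y - 3)*(y + 2*I)*(y + 3*I)*(-I*y + 1)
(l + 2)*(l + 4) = l^2 + 6*l + 8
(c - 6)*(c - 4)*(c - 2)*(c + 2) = c^4 - 10*c^3 + 20*c^2 + 40*c - 96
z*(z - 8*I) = z^2 - 8*I*z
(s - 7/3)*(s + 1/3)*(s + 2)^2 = s^4 + 2*s^3 - 43*s^2/9 - 100*s/9 - 28/9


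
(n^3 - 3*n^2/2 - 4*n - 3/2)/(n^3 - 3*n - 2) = (n^2 - 5*n/2 - 3/2)/(n^2 - n - 2)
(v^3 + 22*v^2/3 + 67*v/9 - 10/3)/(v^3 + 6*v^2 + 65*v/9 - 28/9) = (3*v^2 + 23*v + 30)/(3*v^2 + 19*v + 28)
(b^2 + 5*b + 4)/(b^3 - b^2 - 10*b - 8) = (b + 4)/(b^2 - 2*b - 8)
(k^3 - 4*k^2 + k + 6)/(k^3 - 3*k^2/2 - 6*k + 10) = 2*(k^2 - 2*k - 3)/(2*k^2 + k - 10)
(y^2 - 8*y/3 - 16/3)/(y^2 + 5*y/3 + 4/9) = 3*(y - 4)/(3*y + 1)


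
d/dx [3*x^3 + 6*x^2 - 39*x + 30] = 9*x^2 + 12*x - 39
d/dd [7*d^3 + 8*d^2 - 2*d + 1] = 21*d^2 + 16*d - 2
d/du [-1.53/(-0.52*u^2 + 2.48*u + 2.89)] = (3.7944 - 1.5912*u)/(-0.52*u^2 + 2.48*u + 2.89)^2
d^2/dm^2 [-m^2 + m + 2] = -2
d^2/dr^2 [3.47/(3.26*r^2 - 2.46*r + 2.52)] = (-73.755544*r^2 + 55.656024*r + 3.47*(6.52*r - 2.46)*(13.04*r - 4.92) - 57.013488)/(3.26*r^2 - 2.46*r + 2.52)^3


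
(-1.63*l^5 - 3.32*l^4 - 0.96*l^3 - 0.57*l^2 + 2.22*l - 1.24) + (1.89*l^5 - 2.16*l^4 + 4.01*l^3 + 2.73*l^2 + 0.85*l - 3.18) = 0.26*l^5 - 5.48*l^4 + 3.05*l^3 + 2.16*l^2 + 3.07*l - 4.42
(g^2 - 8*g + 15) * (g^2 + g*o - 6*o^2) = g^4 + g^3*o - 8*g^3 - 6*g^2*o^2 - 8*g^2*o + 15*g^2 + 48*g*o^2 + 15*g*o - 90*o^2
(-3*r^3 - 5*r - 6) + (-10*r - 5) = -3*r^3 - 15*r - 11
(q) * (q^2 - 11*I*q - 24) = q^3 - 11*I*q^2 - 24*q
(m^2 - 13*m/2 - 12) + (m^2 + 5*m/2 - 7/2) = 2*m^2 - 4*m - 31/2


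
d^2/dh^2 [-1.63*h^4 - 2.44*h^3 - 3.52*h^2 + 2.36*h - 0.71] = -19.56*h^2 - 14.64*h - 7.04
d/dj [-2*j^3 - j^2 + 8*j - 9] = -6*j^2 - 2*j + 8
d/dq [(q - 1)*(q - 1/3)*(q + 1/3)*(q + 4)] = 4*q^3 + 9*q^2 - 74*q/9 - 1/3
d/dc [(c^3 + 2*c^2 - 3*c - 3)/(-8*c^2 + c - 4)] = (-8*c^4 + 2*c^3 - 34*c^2 - 64*c + 15)/(64*c^4 - 16*c^3 + 65*c^2 - 8*c + 16)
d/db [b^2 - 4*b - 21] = 2*b - 4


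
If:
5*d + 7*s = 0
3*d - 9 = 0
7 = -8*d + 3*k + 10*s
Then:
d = 3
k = 367/21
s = -15/7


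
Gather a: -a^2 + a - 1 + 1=-a^2 + a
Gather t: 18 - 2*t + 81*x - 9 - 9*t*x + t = t*(-9*x - 1) + 81*x + 9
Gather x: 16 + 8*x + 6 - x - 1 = 7*x + 21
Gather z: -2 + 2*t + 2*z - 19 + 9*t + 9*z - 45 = 11*t + 11*z - 66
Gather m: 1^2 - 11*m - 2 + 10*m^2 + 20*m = 10*m^2 + 9*m - 1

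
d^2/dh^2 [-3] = 0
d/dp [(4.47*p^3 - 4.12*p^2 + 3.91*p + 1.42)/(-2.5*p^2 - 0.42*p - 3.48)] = (-11.175*p^4 - 3.7548*p^3 - 35.1614*p^2 + 35.7752*p - 13.0104)/(6.25*p^4 + 2.1*p^3 + 17.5764*p^2 + 2.9232*p + 12.1104)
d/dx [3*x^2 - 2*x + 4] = 6*x - 2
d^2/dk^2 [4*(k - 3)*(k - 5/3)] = 8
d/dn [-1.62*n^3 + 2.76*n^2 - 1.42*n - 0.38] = -4.86*n^2 + 5.52*n - 1.42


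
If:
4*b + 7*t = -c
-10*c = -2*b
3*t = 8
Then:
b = -40/9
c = -8/9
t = 8/3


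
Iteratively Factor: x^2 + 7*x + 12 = (x + 3)*(x + 4)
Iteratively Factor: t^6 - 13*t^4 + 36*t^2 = (t - 3)*(t^5 + 3*t^4 - 4*t^3 - 12*t^2) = t*(t - 3)*(t^4 + 3*t^3 - 4*t^2 - 12*t) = t^2*(t - 3)*(t^3 + 3*t^2 - 4*t - 12) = t^2*(t - 3)*(t + 3)*(t^2 - 4) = t^2*(t - 3)*(t - 2)*(t + 3)*(t + 2)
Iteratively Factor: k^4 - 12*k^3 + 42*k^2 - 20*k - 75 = (k - 5)*(k^3 - 7*k^2 + 7*k + 15) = (k - 5)*(k + 1)*(k^2 - 8*k + 15) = (k - 5)^2*(k + 1)*(k - 3)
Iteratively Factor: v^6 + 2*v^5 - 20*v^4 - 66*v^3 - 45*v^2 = (v)*(v^5 + 2*v^4 - 20*v^3 - 66*v^2 - 45*v) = v*(v - 5)*(v^4 + 7*v^3 + 15*v^2 + 9*v) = v*(v - 5)*(v + 3)*(v^3 + 4*v^2 + 3*v) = v*(v - 5)*(v + 3)^2*(v^2 + v) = v^2*(v - 5)*(v + 3)^2*(v + 1)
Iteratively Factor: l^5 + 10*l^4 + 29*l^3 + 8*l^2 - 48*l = (l + 4)*(l^4 + 6*l^3 + 5*l^2 - 12*l) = (l + 4)^2*(l^3 + 2*l^2 - 3*l) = (l - 1)*(l + 4)^2*(l^2 + 3*l) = (l - 1)*(l + 3)*(l + 4)^2*(l)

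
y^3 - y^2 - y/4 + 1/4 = (y - 1)*(y - 1/2)*(y + 1/2)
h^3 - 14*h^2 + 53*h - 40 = (h - 8)*(h - 5)*(h - 1)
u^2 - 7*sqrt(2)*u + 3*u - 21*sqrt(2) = (u + 3)*(u - 7*sqrt(2))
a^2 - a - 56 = (a - 8)*(a + 7)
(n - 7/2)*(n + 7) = n^2 + 7*n/2 - 49/2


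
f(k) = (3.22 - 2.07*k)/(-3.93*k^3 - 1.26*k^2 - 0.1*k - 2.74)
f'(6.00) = -0.00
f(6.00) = 0.01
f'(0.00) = 0.80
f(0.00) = -1.18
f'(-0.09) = 0.74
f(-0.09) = -1.24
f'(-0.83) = 20.16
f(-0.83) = -3.86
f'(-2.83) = 0.11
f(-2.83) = 0.12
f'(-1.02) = 1053.77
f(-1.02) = 24.05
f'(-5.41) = 0.01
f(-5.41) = 0.02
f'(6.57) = -0.00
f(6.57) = 0.01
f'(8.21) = -0.00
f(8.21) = 0.01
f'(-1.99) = 0.47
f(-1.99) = 0.31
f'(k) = (3.22 - 2.07*k)*(11.79*k^2 + 2.52*k + 0.1)/(-3.93*k^3 - 1.26*k^2 - 0.1*k - 2.74)^2 - 2.07/(-3.93*k^3 - 1.26*k^2 - 0.1*k - 2.74) = (-16.2702*k^3 + 35.3556*k^2 + 8.1144*k + 5.9938)/(15.4449*k^6 + 9.9036*k^5 + 2.3736*k^4 + 21.7884*k^3 + 6.9148*k^2 + 0.548*k + 7.5076)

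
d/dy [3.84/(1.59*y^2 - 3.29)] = -12.2112*y/(1.59*y^2 - 3.29)^2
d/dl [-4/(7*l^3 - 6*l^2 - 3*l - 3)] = 12*(7*l^2 - 4*l - 1)/(-7*l^3 + 6*l^2 + 3*l + 3)^2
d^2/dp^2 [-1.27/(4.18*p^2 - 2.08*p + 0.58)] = (44.379896*p^2 - 22.083776*p - 1.27*(8.36*p - 2.08)*(16.72*p - 4.16) + 6.157976)/(4.18*p^2 - 2.08*p + 0.58)^3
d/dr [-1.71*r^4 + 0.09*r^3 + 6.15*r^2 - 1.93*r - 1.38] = -6.84*r^3 + 0.27*r^2 + 12.3*r - 1.93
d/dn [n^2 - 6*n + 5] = 2*n - 6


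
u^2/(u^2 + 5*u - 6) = u^2/(u^2 + 5*u - 6)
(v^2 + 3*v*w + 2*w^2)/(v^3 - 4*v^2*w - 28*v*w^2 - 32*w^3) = (v + w)/(v^2 - 6*v*w - 16*w^2)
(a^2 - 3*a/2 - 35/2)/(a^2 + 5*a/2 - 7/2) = (a - 5)/(a - 1)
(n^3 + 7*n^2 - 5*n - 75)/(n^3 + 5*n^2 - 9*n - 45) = (n + 5)/(n + 3)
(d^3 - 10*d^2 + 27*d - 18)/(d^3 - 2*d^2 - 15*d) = (-d^3 + 10*d^2 - 27*d + 18)/(d*(-d^2 + 2*d + 15))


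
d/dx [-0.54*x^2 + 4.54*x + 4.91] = 4.54 - 1.08*x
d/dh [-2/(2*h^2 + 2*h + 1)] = 4*(2*h + 1)/(2*h^2 + 2*h + 1)^2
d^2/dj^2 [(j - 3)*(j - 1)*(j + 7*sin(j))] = -7*j^2*sin(j) + 28*sqrt(2)*j*sin(j + pi/4) + 6*j - 7*sin(j) - 56*cos(j) - 8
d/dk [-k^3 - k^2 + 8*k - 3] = -3*k^2 - 2*k + 8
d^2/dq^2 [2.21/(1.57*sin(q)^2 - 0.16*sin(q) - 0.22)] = (21.789716*sin(q)^4 - 1.665456*sin(q)^3 - 29.574662*sin(q)^2 + 3.25312*sin(q) - 1.63982)/(-1.57*sin(q)^2 + 0.16*sin(q) + 0.22)^3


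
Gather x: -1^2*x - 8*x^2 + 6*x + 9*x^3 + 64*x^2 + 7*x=9*x^3 + 56*x^2 + 12*x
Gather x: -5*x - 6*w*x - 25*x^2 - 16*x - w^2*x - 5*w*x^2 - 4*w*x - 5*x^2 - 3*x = x^2*(-5*w - 30) + x*(-w^2 - 10*w - 24)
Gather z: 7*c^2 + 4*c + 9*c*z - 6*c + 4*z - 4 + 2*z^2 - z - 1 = 7*c^2 - 2*c + 2*z^2 + z*(9*c + 3) - 5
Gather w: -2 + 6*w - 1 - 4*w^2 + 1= -4*w^2 + 6*w - 2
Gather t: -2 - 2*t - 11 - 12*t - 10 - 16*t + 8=-30*t - 15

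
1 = 1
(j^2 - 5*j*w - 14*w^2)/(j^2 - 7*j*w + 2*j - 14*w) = (j + 2*w)/(j + 2)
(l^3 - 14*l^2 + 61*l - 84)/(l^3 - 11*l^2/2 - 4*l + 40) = 2*(l^2 - 10*l + 21)/(2*l^2 - 3*l - 20)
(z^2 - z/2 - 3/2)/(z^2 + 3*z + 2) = (z - 3/2)/(z + 2)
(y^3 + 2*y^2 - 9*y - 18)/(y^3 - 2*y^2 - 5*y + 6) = (y + 3)/(y - 1)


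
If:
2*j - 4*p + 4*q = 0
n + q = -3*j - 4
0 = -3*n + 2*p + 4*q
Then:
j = -9*q/10 - 6/5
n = 17*q/10 - 2/5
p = 11*q/20 - 3/5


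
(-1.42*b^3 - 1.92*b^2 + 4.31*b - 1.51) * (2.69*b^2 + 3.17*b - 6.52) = -3.8198*b^5 - 9.6662*b^4 + 14.7659*b^3 + 22.1192*b^2 - 32.8879*b + 9.8452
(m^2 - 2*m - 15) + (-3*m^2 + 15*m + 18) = -2*m^2 + 13*m + 3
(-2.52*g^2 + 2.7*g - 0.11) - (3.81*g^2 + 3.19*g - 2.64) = -6.33*g^2 - 0.49*g + 2.53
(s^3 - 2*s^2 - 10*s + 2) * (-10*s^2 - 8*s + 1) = -10*s^5 + 12*s^4 + 117*s^3 + 58*s^2 - 26*s + 2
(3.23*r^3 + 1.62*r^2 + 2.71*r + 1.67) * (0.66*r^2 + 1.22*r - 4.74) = 2.1318*r^5 + 5.0098*r^4 - 11.5452*r^3 - 3.2704*r^2 - 10.808*r - 7.9158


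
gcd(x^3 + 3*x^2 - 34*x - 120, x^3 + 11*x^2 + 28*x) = x + 4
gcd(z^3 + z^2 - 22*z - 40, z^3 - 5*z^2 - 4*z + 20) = z^2 - 3*z - 10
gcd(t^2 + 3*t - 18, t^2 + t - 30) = t + 6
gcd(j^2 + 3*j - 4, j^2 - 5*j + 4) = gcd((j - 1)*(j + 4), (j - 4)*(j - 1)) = j - 1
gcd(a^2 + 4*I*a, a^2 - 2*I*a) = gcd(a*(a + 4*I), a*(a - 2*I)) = a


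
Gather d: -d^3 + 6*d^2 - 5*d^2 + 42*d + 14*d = -d^3 + d^2 + 56*d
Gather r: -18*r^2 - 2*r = -18*r^2 - 2*r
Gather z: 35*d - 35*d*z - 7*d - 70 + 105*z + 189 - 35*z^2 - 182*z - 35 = 28*d - 35*z^2 + z*(-35*d - 77) + 84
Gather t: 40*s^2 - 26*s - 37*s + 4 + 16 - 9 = 40*s^2 - 63*s + 11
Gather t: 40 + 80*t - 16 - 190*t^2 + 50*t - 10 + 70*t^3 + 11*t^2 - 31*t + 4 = 70*t^3 - 179*t^2 + 99*t + 18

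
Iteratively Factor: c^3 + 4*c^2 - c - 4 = (c - 1)*(c^2 + 5*c + 4) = (c - 1)*(c + 4)*(c + 1)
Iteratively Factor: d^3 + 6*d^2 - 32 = (d - 2)*(d^2 + 8*d + 16) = (d - 2)*(d + 4)*(d + 4)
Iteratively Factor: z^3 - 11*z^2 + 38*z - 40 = (z - 5)*(z^2 - 6*z + 8) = (z - 5)*(z - 2)*(z - 4)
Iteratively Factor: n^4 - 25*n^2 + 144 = (n + 4)*(n^3 - 4*n^2 - 9*n + 36) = (n - 4)*(n + 4)*(n^2 - 9) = (n - 4)*(n - 3)*(n + 4)*(n + 3)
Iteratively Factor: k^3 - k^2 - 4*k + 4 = (k + 2)*(k^2 - 3*k + 2) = (k - 2)*(k + 2)*(k - 1)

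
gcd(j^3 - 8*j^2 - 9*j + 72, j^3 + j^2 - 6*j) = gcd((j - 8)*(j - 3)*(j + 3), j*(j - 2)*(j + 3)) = j + 3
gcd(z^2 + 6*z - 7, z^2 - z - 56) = z + 7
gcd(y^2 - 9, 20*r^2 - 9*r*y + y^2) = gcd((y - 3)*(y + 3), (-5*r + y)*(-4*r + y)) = 1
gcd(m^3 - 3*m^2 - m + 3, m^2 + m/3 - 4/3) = m - 1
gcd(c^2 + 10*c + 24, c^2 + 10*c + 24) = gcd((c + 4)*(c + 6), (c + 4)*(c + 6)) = c^2 + 10*c + 24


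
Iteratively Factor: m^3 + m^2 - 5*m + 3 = (m - 1)*(m^2 + 2*m - 3) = (m - 1)*(m + 3)*(m - 1)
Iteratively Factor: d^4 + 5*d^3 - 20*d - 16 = (d + 2)*(d^3 + 3*d^2 - 6*d - 8) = (d - 2)*(d + 2)*(d^2 + 5*d + 4) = (d - 2)*(d + 2)*(d + 4)*(d + 1)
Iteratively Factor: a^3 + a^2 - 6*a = (a + 3)*(a^2 - 2*a) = a*(a + 3)*(a - 2)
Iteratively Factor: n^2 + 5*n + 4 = (n + 4)*(n + 1)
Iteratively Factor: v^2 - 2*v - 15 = (v - 5)*(v + 3)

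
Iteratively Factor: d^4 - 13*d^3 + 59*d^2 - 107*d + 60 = (d - 5)*(d^3 - 8*d^2 + 19*d - 12) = (d - 5)*(d - 1)*(d^2 - 7*d + 12) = (d - 5)*(d - 3)*(d - 1)*(d - 4)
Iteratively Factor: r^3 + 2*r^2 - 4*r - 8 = (r + 2)*(r^2 - 4) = (r - 2)*(r + 2)*(r + 2)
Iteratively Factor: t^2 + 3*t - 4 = (t - 1)*(t + 4)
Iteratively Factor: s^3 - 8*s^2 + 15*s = (s - 5)*(s^2 - 3*s) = s*(s - 5)*(s - 3)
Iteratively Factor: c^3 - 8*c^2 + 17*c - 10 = (c - 5)*(c^2 - 3*c + 2) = (c - 5)*(c - 1)*(c - 2)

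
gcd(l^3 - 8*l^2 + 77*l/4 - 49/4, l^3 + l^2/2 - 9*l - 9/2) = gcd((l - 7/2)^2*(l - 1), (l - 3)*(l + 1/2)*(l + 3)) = 1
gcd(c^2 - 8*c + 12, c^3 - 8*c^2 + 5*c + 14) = c - 2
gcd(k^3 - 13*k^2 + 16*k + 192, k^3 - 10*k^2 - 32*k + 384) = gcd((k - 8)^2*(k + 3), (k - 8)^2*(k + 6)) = k^2 - 16*k + 64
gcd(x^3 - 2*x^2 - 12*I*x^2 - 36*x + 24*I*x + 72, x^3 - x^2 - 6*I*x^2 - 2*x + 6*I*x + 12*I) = x^2 + x*(-2 - 6*I) + 12*I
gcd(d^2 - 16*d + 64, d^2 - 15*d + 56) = d - 8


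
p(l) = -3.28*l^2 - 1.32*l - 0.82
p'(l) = -6.56*l - 1.32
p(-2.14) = -13.02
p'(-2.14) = 12.72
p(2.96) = -33.47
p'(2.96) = -20.74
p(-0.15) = -0.70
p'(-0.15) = -0.34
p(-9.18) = -265.12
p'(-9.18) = 58.90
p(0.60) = -2.79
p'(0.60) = -5.26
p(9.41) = -303.68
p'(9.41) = -63.05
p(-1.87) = -9.82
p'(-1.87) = 10.95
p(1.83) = -14.22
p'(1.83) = -13.32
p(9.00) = -278.38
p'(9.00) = -60.36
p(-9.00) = -254.62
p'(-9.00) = 57.72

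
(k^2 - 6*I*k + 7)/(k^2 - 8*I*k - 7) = (k + I)/(k - I)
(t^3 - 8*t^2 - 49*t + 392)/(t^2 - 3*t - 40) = (t^2 - 49)/(t + 5)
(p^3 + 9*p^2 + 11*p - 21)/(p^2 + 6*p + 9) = (p^2 + 6*p - 7)/(p + 3)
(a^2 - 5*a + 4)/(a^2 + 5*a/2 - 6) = 2*(a^2 - 5*a + 4)/(2*a^2 + 5*a - 12)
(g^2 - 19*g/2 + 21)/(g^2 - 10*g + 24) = (g - 7/2)/(g - 4)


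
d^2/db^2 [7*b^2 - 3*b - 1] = 14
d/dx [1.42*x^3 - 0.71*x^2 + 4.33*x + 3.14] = 4.26*x^2 - 1.42*x + 4.33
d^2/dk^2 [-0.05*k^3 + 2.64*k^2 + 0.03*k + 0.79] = 5.28 - 0.3*k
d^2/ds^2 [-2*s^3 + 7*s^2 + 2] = 14 - 12*s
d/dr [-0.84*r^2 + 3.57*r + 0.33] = 3.57 - 1.68*r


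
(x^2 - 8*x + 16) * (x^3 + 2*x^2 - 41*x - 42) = x^5 - 6*x^4 - 41*x^3 + 318*x^2 - 320*x - 672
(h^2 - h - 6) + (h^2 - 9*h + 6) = 2*h^2 - 10*h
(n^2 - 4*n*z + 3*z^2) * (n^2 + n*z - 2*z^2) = n^4 - 3*n^3*z - 3*n^2*z^2 + 11*n*z^3 - 6*z^4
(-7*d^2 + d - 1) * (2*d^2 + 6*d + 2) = -14*d^4 - 40*d^3 - 10*d^2 - 4*d - 2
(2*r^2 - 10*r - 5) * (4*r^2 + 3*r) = 8*r^4 - 34*r^3 - 50*r^2 - 15*r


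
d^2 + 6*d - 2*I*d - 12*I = (d + 6)*(d - 2*I)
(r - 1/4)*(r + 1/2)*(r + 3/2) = r^3 + 7*r^2/4 + r/4 - 3/16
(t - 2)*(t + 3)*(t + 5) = t^3 + 6*t^2 - t - 30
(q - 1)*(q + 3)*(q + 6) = q^3 + 8*q^2 + 9*q - 18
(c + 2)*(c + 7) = c^2 + 9*c + 14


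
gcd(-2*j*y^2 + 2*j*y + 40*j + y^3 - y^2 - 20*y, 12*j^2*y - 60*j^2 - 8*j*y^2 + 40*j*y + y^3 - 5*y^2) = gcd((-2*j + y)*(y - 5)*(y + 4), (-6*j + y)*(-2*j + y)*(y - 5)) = -2*j*y + 10*j + y^2 - 5*y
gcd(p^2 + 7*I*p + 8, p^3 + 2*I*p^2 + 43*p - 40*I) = p^2 + 7*I*p + 8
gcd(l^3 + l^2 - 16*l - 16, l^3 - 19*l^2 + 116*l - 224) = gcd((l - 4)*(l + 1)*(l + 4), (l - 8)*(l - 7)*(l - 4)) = l - 4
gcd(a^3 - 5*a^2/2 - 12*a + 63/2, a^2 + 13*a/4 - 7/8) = a + 7/2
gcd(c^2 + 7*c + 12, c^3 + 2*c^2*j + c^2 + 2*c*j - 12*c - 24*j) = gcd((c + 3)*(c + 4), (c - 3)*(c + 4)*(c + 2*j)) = c + 4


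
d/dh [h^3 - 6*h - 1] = 3*h^2 - 6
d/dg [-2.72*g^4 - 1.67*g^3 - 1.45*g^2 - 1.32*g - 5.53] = -10.88*g^3 - 5.01*g^2 - 2.9*g - 1.32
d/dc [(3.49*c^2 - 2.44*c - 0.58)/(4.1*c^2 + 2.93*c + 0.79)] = (20.2297*c^2 + 10.2702*c - 0.2282)/(16.81*c^4 + 24.026*c^3 + 15.0629*c^2 + 4.6294*c + 0.6241)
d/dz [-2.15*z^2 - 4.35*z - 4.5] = -4.3*z - 4.35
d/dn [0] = 0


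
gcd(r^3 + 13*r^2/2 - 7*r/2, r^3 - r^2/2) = r^2 - r/2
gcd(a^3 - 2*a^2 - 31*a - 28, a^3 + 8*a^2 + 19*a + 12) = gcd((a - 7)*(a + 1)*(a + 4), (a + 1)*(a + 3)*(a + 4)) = a^2 + 5*a + 4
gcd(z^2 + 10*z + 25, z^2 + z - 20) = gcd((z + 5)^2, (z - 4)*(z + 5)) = z + 5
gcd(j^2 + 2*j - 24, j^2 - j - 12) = j - 4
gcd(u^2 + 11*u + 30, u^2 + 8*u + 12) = u + 6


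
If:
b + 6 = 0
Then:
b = -6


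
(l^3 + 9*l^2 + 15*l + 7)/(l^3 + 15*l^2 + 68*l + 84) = (l^2 + 2*l + 1)/(l^2 + 8*l + 12)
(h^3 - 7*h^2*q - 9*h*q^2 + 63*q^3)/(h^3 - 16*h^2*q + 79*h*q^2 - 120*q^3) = (h^2 - 4*h*q - 21*q^2)/(h^2 - 13*h*q + 40*q^2)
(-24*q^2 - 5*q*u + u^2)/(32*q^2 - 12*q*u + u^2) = (-3*q - u)/(4*q - u)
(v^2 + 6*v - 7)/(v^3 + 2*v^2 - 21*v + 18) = (v + 7)/(v^2 + 3*v - 18)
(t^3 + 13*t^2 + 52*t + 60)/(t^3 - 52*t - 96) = (t + 5)/(t - 8)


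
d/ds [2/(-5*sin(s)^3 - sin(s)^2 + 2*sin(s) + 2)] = 2*(15*sin(s)^2 + 2*sin(s) - 2)*cos(s)/(5*sin(s)^3 + sin(s)^2 - 2*sin(s) - 2)^2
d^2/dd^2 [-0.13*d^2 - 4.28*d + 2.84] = -0.260000000000000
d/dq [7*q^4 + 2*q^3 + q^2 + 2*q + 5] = 28*q^3 + 6*q^2 + 2*q + 2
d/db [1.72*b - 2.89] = 1.72000000000000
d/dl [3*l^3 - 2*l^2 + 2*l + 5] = 9*l^2 - 4*l + 2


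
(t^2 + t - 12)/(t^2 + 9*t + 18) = (t^2 + t - 12)/(t^2 + 9*t + 18)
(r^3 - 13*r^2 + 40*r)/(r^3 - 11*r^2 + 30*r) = (r - 8)/(r - 6)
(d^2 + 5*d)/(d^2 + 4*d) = (d + 5)/(d + 4)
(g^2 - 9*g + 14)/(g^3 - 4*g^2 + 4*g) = (g - 7)/(g*(g - 2))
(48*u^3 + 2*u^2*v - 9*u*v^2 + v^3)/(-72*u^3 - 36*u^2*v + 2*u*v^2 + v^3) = (-24*u^2 + 11*u*v - v^2)/(36*u^2 - v^2)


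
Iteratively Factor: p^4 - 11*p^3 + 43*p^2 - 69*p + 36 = (p - 4)*(p^3 - 7*p^2 + 15*p - 9) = (p - 4)*(p - 1)*(p^2 - 6*p + 9) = (p - 4)*(p - 3)*(p - 1)*(p - 3)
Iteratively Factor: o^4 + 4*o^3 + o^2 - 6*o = (o + 3)*(o^3 + o^2 - 2*o) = o*(o + 3)*(o^2 + o - 2) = o*(o + 2)*(o + 3)*(o - 1)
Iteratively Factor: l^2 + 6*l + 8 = (l + 4)*(l + 2)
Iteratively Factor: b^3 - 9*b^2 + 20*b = (b - 5)*(b^2 - 4*b) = b*(b - 5)*(b - 4)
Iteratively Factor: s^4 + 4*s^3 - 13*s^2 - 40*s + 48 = (s + 4)*(s^3 - 13*s + 12) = (s + 4)^2*(s^2 - 4*s + 3) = (s - 3)*(s + 4)^2*(s - 1)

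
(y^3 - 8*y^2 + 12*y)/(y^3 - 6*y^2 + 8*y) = (y - 6)/(y - 4)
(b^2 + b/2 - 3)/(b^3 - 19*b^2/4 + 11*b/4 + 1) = 2*(2*b^2 + b - 6)/(4*b^3 - 19*b^2 + 11*b + 4)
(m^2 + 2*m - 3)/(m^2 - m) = (m + 3)/m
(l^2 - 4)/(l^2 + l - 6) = (l + 2)/(l + 3)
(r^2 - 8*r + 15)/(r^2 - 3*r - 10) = (r - 3)/(r + 2)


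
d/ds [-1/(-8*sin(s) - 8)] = -cos(s)/(8*(sin(s) + 1)^2)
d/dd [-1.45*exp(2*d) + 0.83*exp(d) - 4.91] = (0.83 - 2.9*exp(d))*exp(d)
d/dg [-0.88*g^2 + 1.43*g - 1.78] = 1.43 - 1.76*g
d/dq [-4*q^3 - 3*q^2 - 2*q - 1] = -12*q^2 - 6*q - 2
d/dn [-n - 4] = -1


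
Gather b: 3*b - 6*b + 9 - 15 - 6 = -3*b - 12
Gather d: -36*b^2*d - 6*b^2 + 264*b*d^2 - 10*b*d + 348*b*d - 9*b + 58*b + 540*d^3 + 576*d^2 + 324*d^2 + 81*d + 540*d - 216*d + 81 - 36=-6*b^2 + 49*b + 540*d^3 + d^2*(264*b + 900) + d*(-36*b^2 + 338*b + 405) + 45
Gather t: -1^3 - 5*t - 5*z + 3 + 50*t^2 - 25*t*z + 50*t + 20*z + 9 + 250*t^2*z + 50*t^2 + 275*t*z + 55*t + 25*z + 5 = t^2*(250*z + 100) + t*(250*z + 100) + 40*z + 16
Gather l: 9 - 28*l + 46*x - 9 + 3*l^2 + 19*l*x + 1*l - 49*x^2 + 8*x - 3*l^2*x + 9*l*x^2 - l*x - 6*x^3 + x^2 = l^2*(3 - 3*x) + l*(9*x^2 + 18*x - 27) - 6*x^3 - 48*x^2 + 54*x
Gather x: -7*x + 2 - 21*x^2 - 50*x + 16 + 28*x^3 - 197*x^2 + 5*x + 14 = 28*x^3 - 218*x^2 - 52*x + 32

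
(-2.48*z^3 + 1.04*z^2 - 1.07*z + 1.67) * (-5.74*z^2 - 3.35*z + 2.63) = 14.2352*z^5 + 2.3384*z^4 - 3.8646*z^3 - 3.2661*z^2 - 8.4086*z + 4.3921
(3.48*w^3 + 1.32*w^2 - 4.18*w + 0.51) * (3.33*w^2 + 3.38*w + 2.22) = 11.5884*w^5 + 16.158*w^4 - 1.7322*w^3 - 9.4997*w^2 - 7.5558*w + 1.1322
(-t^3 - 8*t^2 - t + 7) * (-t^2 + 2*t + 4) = t^5 + 6*t^4 - 19*t^3 - 41*t^2 + 10*t + 28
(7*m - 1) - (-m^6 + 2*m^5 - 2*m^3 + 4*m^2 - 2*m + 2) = m^6 - 2*m^5 + 2*m^3 - 4*m^2 + 9*m - 3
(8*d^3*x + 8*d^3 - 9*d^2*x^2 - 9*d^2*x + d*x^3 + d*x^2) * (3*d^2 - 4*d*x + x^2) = 24*d^5*x + 24*d^5 - 59*d^4*x^2 - 59*d^4*x + 47*d^3*x^3 + 47*d^3*x^2 - 13*d^2*x^4 - 13*d^2*x^3 + d*x^5 + d*x^4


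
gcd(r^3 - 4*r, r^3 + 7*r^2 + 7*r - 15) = 1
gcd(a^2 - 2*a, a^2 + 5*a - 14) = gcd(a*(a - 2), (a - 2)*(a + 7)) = a - 2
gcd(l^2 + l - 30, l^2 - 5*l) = l - 5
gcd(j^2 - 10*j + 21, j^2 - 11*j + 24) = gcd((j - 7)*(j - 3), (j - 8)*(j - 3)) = j - 3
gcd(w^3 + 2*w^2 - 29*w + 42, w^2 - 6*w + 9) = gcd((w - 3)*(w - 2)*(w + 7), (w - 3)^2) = w - 3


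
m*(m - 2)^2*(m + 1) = m^4 - 3*m^3 + 4*m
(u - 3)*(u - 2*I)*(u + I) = u^3 - 3*u^2 - I*u^2 + 2*u + 3*I*u - 6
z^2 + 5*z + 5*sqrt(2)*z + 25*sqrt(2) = (z + 5)*(z + 5*sqrt(2))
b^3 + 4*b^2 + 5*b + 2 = (b + 1)^2*(b + 2)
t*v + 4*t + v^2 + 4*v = (t + v)*(v + 4)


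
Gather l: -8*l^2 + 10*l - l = -8*l^2 + 9*l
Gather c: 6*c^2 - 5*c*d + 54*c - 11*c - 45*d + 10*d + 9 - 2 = 6*c^2 + c*(43 - 5*d) - 35*d + 7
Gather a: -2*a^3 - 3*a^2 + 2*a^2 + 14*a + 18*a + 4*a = -2*a^3 - a^2 + 36*a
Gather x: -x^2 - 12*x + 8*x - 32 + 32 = -x^2 - 4*x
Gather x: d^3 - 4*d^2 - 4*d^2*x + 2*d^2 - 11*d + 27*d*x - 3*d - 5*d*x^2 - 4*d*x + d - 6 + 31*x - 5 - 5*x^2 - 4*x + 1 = d^3 - 2*d^2 - 13*d + x^2*(-5*d - 5) + x*(-4*d^2 + 23*d + 27) - 10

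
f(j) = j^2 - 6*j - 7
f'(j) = 2*j - 6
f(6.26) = -5.37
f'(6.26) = 6.52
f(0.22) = -8.27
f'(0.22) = -5.56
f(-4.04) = 33.56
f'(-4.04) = -14.08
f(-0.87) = -1.02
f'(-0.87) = -7.74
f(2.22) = -15.39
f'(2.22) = -1.56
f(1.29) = -13.08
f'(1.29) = -3.42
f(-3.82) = 30.51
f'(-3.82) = -13.64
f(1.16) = -12.61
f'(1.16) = -3.68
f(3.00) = -16.00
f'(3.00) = 0.00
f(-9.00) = 128.00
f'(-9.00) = -24.00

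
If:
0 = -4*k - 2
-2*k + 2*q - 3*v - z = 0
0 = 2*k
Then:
No Solution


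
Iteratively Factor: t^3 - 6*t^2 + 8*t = (t)*(t^2 - 6*t + 8) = t*(t - 4)*(t - 2)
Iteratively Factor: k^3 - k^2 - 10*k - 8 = (k - 4)*(k^2 + 3*k + 2) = (k - 4)*(k + 1)*(k + 2)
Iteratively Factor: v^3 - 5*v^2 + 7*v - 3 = (v - 1)*(v^2 - 4*v + 3) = (v - 1)^2*(v - 3)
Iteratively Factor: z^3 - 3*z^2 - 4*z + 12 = (z - 2)*(z^2 - z - 6) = (z - 3)*(z - 2)*(z + 2)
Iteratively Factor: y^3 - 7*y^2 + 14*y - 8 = (y - 1)*(y^2 - 6*y + 8) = (y - 4)*(y - 1)*(y - 2)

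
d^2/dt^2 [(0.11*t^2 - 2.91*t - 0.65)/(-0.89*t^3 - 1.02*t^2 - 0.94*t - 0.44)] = (-0.174262*t^6 + 13.830066*t^5 + 22.580724*t^4 + 11.441236*t^3 - 6.058164*t^2 - 5.623968*t - 1.884504)/(0.704969*t^9 + 2.423826*t^8 + 5.01159*t^7 + 7.226772*t^6 + 7.689732*t^5 + 6.285768*t^4 + 3.878728*t^3 + 1.758768*t^2 + 0.545952*t + 0.085184)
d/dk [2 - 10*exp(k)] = -10*exp(k)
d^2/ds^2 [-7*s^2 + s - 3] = -14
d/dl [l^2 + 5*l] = 2*l + 5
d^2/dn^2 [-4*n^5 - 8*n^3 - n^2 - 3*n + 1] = -80*n^3 - 48*n - 2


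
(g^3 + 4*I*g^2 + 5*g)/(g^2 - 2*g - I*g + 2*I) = g*(g + 5*I)/(g - 2)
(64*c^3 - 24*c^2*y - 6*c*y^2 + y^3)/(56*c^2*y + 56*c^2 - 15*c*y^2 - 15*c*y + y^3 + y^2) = (-8*c^2 + 2*c*y + y^2)/(-7*c*y - 7*c + y^2 + y)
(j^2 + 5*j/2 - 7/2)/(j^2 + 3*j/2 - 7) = (j - 1)/(j - 2)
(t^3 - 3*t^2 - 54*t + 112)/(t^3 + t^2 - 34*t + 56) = (t - 8)/(t - 4)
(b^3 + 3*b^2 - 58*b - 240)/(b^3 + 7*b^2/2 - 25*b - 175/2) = 2*(b^2 - 2*b - 48)/(2*b^2 - 3*b - 35)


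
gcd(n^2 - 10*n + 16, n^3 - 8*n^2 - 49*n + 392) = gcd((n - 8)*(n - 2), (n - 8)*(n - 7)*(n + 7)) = n - 8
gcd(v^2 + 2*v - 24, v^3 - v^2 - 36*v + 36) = v + 6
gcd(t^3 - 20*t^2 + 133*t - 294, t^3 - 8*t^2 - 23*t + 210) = t^2 - 13*t + 42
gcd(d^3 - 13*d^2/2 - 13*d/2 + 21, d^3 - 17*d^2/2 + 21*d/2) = d^2 - 17*d/2 + 21/2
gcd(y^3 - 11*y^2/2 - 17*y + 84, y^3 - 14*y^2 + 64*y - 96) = y - 6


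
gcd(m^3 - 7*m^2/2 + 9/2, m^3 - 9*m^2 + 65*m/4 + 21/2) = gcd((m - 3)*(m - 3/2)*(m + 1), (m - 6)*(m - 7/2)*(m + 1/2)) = 1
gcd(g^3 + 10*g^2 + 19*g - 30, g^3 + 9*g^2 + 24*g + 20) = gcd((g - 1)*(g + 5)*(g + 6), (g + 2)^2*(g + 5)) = g + 5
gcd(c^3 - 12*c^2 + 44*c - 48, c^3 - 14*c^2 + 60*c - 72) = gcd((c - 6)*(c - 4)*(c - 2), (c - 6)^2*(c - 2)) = c^2 - 8*c + 12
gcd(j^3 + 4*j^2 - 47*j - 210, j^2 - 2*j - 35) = j^2 - 2*j - 35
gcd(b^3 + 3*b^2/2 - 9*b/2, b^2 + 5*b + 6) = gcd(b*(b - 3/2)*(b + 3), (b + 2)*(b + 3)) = b + 3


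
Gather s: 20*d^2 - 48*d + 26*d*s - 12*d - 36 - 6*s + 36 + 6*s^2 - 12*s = 20*d^2 - 60*d + 6*s^2 + s*(26*d - 18)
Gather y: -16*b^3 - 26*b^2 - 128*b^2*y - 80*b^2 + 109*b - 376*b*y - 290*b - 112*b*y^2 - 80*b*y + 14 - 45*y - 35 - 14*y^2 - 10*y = -16*b^3 - 106*b^2 - 181*b + y^2*(-112*b - 14) + y*(-128*b^2 - 456*b - 55) - 21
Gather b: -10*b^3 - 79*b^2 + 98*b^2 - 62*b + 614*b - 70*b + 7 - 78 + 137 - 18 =-10*b^3 + 19*b^2 + 482*b + 48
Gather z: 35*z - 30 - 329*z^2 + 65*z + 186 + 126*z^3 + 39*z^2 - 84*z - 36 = 126*z^3 - 290*z^2 + 16*z + 120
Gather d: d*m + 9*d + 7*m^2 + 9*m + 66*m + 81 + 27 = d*(m + 9) + 7*m^2 + 75*m + 108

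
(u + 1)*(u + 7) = u^2 + 8*u + 7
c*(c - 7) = c^2 - 7*c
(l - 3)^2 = l^2 - 6*l + 9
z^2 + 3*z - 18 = (z - 3)*(z + 6)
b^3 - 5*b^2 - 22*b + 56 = (b - 7)*(b - 2)*(b + 4)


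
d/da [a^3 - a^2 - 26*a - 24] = 3*a^2 - 2*a - 26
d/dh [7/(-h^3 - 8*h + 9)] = 7*(3*h^2 + 8)/(h^3 + 8*h - 9)^2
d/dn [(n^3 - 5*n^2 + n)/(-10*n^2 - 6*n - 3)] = (-10*n^4 - 12*n^3 + 31*n^2 + 30*n - 3)/(100*n^4 + 120*n^3 + 96*n^2 + 36*n + 9)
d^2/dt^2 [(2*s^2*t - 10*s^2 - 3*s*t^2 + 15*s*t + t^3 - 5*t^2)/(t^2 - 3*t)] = 4*(s^2*t^3 - 15*s^2*t^2 + 45*s^2*t - 45*s^2 + 3*s*t^3 - 3*t^3)/(t^3*(t^3 - 9*t^2 + 27*t - 27))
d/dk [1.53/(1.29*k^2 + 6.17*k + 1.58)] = (-3.9474*k - 9.4401)/(1.29*k^2 + 6.17*k + 1.58)^2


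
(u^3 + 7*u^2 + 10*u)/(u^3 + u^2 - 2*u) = (u + 5)/(u - 1)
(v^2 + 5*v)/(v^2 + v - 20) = v/(v - 4)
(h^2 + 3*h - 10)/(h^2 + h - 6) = (h + 5)/(h + 3)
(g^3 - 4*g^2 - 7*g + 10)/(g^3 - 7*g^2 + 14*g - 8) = (g^2 - 3*g - 10)/(g^2 - 6*g + 8)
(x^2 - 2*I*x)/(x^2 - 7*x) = (x - 2*I)/(x - 7)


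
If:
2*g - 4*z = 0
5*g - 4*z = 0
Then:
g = 0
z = 0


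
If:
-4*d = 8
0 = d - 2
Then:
No Solution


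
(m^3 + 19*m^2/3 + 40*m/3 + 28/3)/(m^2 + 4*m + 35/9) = 3*(m^2 + 4*m + 4)/(3*m + 5)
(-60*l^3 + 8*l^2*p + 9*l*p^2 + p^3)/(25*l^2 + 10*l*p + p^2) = (-12*l^2 + 4*l*p + p^2)/(5*l + p)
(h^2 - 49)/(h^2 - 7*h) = (h + 7)/h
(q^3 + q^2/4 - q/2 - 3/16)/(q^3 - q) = (q^3 + q^2/4 - q/2 - 3/16)/(q*(q^2 - 1))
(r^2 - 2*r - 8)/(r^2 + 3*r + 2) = (r - 4)/(r + 1)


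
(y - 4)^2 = y^2 - 8*y + 16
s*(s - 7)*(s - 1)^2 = s^4 - 9*s^3 + 15*s^2 - 7*s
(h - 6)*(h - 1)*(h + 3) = h^3 - 4*h^2 - 15*h + 18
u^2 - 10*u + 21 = (u - 7)*(u - 3)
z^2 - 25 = (z - 5)*(z + 5)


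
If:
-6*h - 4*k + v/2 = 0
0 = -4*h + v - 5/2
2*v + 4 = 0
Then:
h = -9/8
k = 23/16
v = -2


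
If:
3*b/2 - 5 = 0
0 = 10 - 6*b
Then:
No Solution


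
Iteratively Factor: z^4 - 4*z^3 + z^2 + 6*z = (z - 2)*(z^3 - 2*z^2 - 3*z) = (z - 2)*(z + 1)*(z^2 - 3*z) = (z - 3)*(z - 2)*(z + 1)*(z)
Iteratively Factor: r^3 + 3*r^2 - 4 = (r - 1)*(r^2 + 4*r + 4) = (r - 1)*(r + 2)*(r + 2)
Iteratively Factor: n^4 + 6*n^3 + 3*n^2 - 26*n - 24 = (n + 4)*(n^3 + 2*n^2 - 5*n - 6) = (n + 3)*(n + 4)*(n^2 - n - 2) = (n + 1)*(n + 3)*(n + 4)*(n - 2)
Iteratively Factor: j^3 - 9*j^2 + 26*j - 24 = (j - 2)*(j^2 - 7*j + 12) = (j - 3)*(j - 2)*(j - 4)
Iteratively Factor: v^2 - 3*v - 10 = (v - 5)*(v + 2)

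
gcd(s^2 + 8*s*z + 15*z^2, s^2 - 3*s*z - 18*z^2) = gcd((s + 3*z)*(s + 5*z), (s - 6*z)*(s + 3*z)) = s + 3*z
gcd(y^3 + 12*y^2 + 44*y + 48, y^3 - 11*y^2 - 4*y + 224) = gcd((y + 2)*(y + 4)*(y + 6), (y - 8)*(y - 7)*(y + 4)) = y + 4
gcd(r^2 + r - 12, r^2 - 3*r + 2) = 1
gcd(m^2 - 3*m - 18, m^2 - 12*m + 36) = m - 6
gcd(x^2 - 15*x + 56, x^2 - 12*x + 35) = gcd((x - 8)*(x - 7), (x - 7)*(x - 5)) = x - 7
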